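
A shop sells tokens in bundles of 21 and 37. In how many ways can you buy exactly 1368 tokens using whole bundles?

Need nonnegative integers with 21j + 37k = 1368.
gcd(21, 37) = 1, and 21·(-7) + 37·(4) = 1.
So (j₀, k₀) = (-9576, 5472); general j = -9576 + 37t, k = 5472 - 21t.
j ≥ 0 ⇒ t ≥ 259; k ≥ 0 ⇒ t ≤ 260. That's 2 values of t.

2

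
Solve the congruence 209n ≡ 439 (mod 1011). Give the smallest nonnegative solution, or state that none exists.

689

gcd(1011, 209):
  1011 = 4×209 + 175
  209 = 1×175 + 34
  175 = 5×34 + 5
  34 = 6×5 + 4
  5 = 1×4 + 1
  4 = 4×1
so gcd(1011, 209) = 1.
1 divides 439, so solutions exist.
Back-substitute for Bézout coefficients:
  1 = 5 - 1×4
  ... = 209×(-208) + 1011×(43)
So 209×(-208) ≡ 1 (mod 1011); multiply by 439: n ≡ -91312 (mod 1011).
Smallest nonnegative: n = -91312 mod 1011 = 689.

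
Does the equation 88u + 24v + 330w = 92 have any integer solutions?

yes

gcd(88, 24) = 8  (88 = 3·24 + 16, 24 = 1·16 + 8, 16 = 2·8).
gcd(8, 330) = 2.
2 divides 92, so integer solutions exist.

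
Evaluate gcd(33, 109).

gcd(109, 33) = 1  (109 = 3*33 + 10, 33 = 3*10 + 3, 10 = 3*3 + 1, 3 = 3*1).

1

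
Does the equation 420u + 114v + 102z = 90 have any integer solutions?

gcd(420, 114) = 6.
gcd(6, 102) = 6.
6 divides 90, so integer solutions exist.

yes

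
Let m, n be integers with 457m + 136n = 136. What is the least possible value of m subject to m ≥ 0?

gcd(457, 136) = 1  (457 = 3×136 + 49, 136 = 2×49 + 38, 49 = 1×38 + 11, 38 = 3×11 + 5, 11 = 2×5 + 1, 5 = 5×1).
1 divides 136, so solutions exist.
Back-substituting, 457×(25) + 136×(-84) = 1.
Scale by 136/1 = 136: (m₀, n₀) = (3400, -11424).
General solution: m = 3400 + 136t, n = -11424 - 457t for integer t.
m ≥ 0: smallest is 3400 mod 136 = 0 (at t = -25), with n = 1.

0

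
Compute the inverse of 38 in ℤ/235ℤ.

gcd(235, 38):
  235 = 6*38 + 7
  38 = 5*7 + 3
  7 = 2*3 + 1
  3 = 3*1
so gcd(235, 38) = 1.
Back-substitute for Bézout coefficients:
  1 = 7 - 2*3
  ... = 38*(-68) + 235*(11)
So 38*-68 ≡ 1 (mod 235), and -68 mod 235 = 167.

167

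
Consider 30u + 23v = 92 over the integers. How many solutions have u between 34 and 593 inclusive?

gcd(30, 23) = 1.
By Bézout, 30×(10) + 23×(-13) = 1.
Particular solution: (0, 4).
General solution: u = 0 + 23t, v = 4 - 30t for integer t.
34 ≤ 0 + 23t ≤ 593 gives t ∈ [2, 25], which is 24 values.

24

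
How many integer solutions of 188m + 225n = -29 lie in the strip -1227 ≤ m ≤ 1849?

13

gcd(225, 188) = 1  (225 = 1×188 + 37, 188 = 5×37 + 3, 37 = 12×3 + 1, 3 = 3×1).
Back-substituting, 188×(-73) + 225×(61) = 1.
Scale by -29: particular solution (2117, -1769); reduce m mod 225: (92, -77).
General solution: m = 92 + 225t, n = -77 - 188t for integer t.
-1227 ≤ 92 + 225t ≤ 1849 gives t ∈ [-5, 7], which is 13 values.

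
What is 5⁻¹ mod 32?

gcd(32, 5):
  32 = 6·5 + 2
  5 = 2·2 + 1
  2 = 2·1
so gcd(32, 5) = 1.
Back-substitute for Bézout coefficients:
  1 = 5 - 2·2
  ... = 5·(13) + 32·(-2)
So 5·13 ≡ 1 (mod 32), and 13 mod 32 = 13.

13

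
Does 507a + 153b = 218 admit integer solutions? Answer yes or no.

no

gcd(507, 153) = 3  (507 = 3×153 + 48, 153 = 3×48 + 9, 48 = 5×9 + 3, 9 = 3×3).
3 does not divide 218 (remainder 2), so no integer solutions.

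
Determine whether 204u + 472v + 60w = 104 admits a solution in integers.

gcd(472, 204) = 4  (472 = 2×204 + 64, 204 = 3×64 + 12, 64 = 5×12 + 4, 12 = 3×4).
gcd(4, 60) = 4.
4 divides 104, so integer solutions exist.

yes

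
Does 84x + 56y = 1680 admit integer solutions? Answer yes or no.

gcd(84, 56):
  84 = 1·56 + 28
  56 = 2·28
so gcd(84, 56) = 28.
28 divides 1680, so integer solutions exist.

yes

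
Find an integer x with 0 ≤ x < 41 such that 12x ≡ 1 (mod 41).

24

gcd(41, 12) = 1.
By Bézout, 12×(-17) + 41×(5) = 1.
So 12×-17 ≡ 1 (mod 41), and -17 mod 41 = 24.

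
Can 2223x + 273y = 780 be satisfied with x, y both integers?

yes

gcd(2223, 273):
  2223 = 8×273 + 39
  273 = 7×39
so gcd(2223, 273) = 39.
39 divides 780, so integer solutions exist.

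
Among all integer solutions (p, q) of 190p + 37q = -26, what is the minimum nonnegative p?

17

gcd(190, 37):
  190 = 5*37 + 5
  37 = 7*5 + 2
  5 = 2*2 + 1
  2 = 2*1
so gcd(190, 37) = 1.
1 divides -26, so solutions exist.
Back-substitute for Bézout coefficients:
  1 = 5 - 2*2
  ... = 190*(15) + 37*(-77)
Scale by -26/1 = -26: (p₀, q₀) = (-390, 2002).
General solution: p = -390 + 37t, q = 2002 - 190t for integer t.
p ≥ 0: smallest is -390 mod 37 = 17 (at t = 11), with q = -88.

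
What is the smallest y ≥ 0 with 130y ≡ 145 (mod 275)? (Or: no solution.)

54

gcd(275, 130) = 5  (275 = 2*130 + 15, 130 = 8*15 + 10, 15 = 1*10 + 5, 10 = 2*5).
5 divides 145, so solutions exist.
Back-substituting, 130*(-19) + 275*(9) = 5.
So 130*(-19) ≡ 5 (mod 275); multiply by 29: y ≡ -551 (mod 55).
Smallest nonnegative: y = -551 mod 55 = 54.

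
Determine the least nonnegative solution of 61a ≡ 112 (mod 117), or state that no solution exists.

115

gcd(117, 61) = 1.
1 divides 112, so solutions exist.
By Bézout, 61·(-23) + 117·(12) = 1.
So 61·(-23) ≡ 1 (mod 117); multiply by 112: a ≡ -2576 (mod 117).
Smallest nonnegative: a = -2576 mod 117 = 115.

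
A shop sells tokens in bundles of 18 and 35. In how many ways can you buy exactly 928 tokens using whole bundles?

2

Need nonnegative integers with 18j + 35k = 928.
gcd(18, 35) = 1, and 18·(2) + 35·(-1) = 1.
So (j₀, k₀) = (1856, -928); general j = 1856 + 35t, k = -928 - 18t.
j ≥ 0 ⇒ t ≥ -53; k ≥ 0 ⇒ t ≤ -52. That's 2 values of t.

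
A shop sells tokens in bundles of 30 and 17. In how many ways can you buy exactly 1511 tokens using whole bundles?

3

Need nonnegative integers with 30j + 17k = 1511.
gcd(30, 17) = 1, and 30·(4) + 17·(-7) = 1.
So (j₀, k₀) = (6044, -10577); general j = 6044 + 17t, k = -10577 - 30t.
j ≥ 0 ⇒ t ≥ -355; k ≥ 0 ⇒ t ≤ -353. That's 3 values of t.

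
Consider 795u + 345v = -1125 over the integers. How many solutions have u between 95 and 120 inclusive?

1

gcd(795, 345) = 15  (795 = 2·345 + 105, 345 = 3·105 + 30, 105 = 3·30 + 15, 30 = 2·15).
Back-substituting, 795·(10) + 345·(-23) = 15.
Scale by -75: particular solution (-750, 1725); reduce u mod 23: (9, -24).
General solution: u = 9 + 23t, v = -24 - 53t for integer t.
95 ≤ 9 + 23t ≤ 120 gives t ∈ [4, 4], which is 1 value.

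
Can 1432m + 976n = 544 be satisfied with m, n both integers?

yes

gcd(1432, 976) = 8  (1432 = 1*976 + 456, 976 = 2*456 + 64, 456 = 7*64 + 8, 64 = 8*8).
8 divides 544, so integer solutions exist.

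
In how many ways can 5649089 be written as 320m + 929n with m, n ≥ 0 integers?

19

gcd(929, 320) = 1.
By Bézout, 320*(90) + 929*(-31) = 1.
One solution: (464, 5921).
General: m = 464 + 929t, n = 5921 - 320t.
m ≥ 0 ⇒ t ≥ 0; n ≥ 0 ⇒ t ≤ 18. So t ∈ [0, 18]: 19 solutions.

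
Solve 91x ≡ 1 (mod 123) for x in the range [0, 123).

gcd(123, 91) = 1.
By Bézout, 91×(-50) + 123×(37) = 1.
So 91×-50 ≡ 1 (mod 123), and -50 mod 123 = 73.

73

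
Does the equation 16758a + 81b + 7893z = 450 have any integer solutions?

yes

gcd(16758, 81) = 9.
gcd(9, 7893) = 9.
9 divides 450, so integer solutions exist.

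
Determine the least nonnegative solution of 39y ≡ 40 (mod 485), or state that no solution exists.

gcd(485, 39) = 1  (485 = 12·39 + 17, 39 = 2·17 + 5, 17 = 3·5 + 2, 5 = 2·2 + 1, 2 = 2·1).
1 divides 40, so solutions exist.
Back-substituting, 39·(199) + 485·(-16) = 1.
So 39·(199) ≡ 1 (mod 485); multiply by 40: y ≡ 7960 (mod 485).
Smallest nonnegative: y = 7960 mod 485 = 200.

200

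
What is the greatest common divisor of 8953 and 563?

1

gcd(8953, 563):
  8953 = 15·563 + 508
  563 = 1·508 + 55
  508 = 9·55 + 13
  55 = 4·13 + 3
  13 = 4·3 + 1
  3 = 3·1
so gcd(8953, 563) = 1.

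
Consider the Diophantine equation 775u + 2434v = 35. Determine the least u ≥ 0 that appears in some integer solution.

267

gcd(2434, 775):
  2434 = 3×775 + 109
  775 = 7×109 + 12
  109 = 9×12 + 1
  12 = 12×1
so gcd(2434, 775) = 1.
1 divides 35, so solutions exist.
Back-substitute for Bézout coefficients:
  1 = 109 - 9×12
  ... = 775×(-201) + 2434×(64)
Scale by 35/1 = 35: (u₀, v₀) = (-7035, 2240).
General solution: u = -7035 + 2434t, v = 2240 - 775t for integer t.
u ≥ 0: smallest is -7035 mod 2434 = 267 (at t = 3), with v = -85.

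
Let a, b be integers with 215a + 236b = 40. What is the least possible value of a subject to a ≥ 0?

gcd(236, 215) = 1.
1 divides 40, so solutions exist.
By Bézout, 215·(-45) + 236·(41) = 1.
Scale by 40/1 = 40: (a₀, b₀) = (-1800, 1640).
General solution: a = -1800 + 236t, b = 1640 - 215t for integer t.
a ≥ 0: smallest is -1800 mod 236 = 88 (at t = 8), with b = -80.

88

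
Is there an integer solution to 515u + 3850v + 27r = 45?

yes

gcd(3850, 515) = 5.
gcd(5, 27) = 1.
1 divides 45, so integer solutions exist.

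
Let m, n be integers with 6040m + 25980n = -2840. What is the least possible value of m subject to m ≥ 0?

gcd(25980, 6040) = 20.
20 divides -2840, so solutions exist.
By Bézout, 6040*(314) + 25980*(-73) = 20.
Scale by -2840/20 = -142: (m₀, n₀) = (-44588, 10366).
General solution: m = -44588 + 1299t, n = 10366 - 302t for integer t.
m ≥ 0: smallest is -44588 mod 1299 = 877 (at t = 35), with n = -204.

877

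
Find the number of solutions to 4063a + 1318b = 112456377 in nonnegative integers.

21

gcd(4063, 1318) = 1  (4063 = 3·1318 + 109, 1318 = 12·109 + 10, 109 = 10·10 + 9, 10 = 1·9 + 1, 9 = 9·1).
Back-substituting, 4063·(-133) + 1318·(410) = 1.
Scale by 112456377: one solution is (-14956698141, 46107114570). Reduce a mod 1318: (127, 84932).
General: a = 127 + 1318t, b = 84932 - 4063t.
a ≥ 0 ⇒ t ≥ 0; b ≥ 0 ⇒ t ≤ 20. So t ∈ [0, 20]: 21 solutions.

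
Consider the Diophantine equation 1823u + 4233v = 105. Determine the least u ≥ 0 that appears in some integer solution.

gcd(4233, 1823):
  4233 = 2·1823 + 587
  1823 = 3·587 + 62
  587 = 9·62 + 29
  62 = 2·29 + 4
  29 = 7·4 + 1
  4 = 4·1
so gcd(4233, 1823) = 1.
1 divides 105, so solutions exist.
Back-substitute for Bézout coefficients:
  1 = 29 - 7·4
  ... = 1823·(-1024) + 4233·(441)
Scale by 105/1 = 105: (u₀, v₀) = (-107520, 46305).
General solution: u = -107520 + 4233t, v = 46305 - 1823t for integer t.
u ≥ 0: smallest is -107520 mod 4233 = 2538 (at t = 26), with v = -1093.

2538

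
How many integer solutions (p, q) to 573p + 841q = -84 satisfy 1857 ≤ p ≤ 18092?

gcd(841, 573):
  841 = 1*573 + 268
  573 = 2*268 + 37
  268 = 7*37 + 9
  37 = 4*9 + 1
  9 = 9*1
so gcd(841, 573) = 1.
Back-substitute for Bézout coefficients:
  1 = 37 - 4*9
  ... = 573*(91) + 841*(-62)
Scale by -84: particular solution (-7644, 5208); reduce p mod 841: (766, -522).
General solution: p = 766 + 841t, q = -522 - 573t for integer t.
1857 ≤ 766 + 841t ≤ 18092 gives t ∈ [2, 20], which is 19 values.

19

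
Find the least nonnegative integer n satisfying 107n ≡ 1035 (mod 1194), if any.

gcd(1194, 107):
  1194 = 11*107 + 17
  107 = 6*17 + 5
  17 = 3*5 + 2
  5 = 2*2 + 1
  2 = 2*1
so gcd(1194, 107) = 1.
1 divides 1035, so solutions exist.
Back-substitute for Bézout coefficients:
  1 = 5 - 2*2
  ... = 107*(491) + 1194*(-44)
So 107*(491) ≡ 1 (mod 1194); multiply by 1035: n ≡ 508185 (mod 1194).
Smallest nonnegative: n = 508185 mod 1194 = 735.

735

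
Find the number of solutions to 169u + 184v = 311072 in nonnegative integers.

10

gcd(184, 169) = 1  (184 = 1×169 + 15, 169 = 11×15 + 4, 15 = 3×4 + 3, 4 = 1×3 + 1, 3 = 3×1).
Back-substituting, 169×(49) + 184×(-45) = 1.
Scale by 311072: one solution is (15242528, -13998240). Reduce u mod 184: (152, 1551).
General: u = 152 + 184t, v = 1551 - 169t.
u ≥ 0 ⇒ t ≥ 0; v ≥ 0 ⇒ t ≤ 9. So t ∈ [0, 9]: 10 solutions.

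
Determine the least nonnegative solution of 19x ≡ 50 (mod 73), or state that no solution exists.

18

gcd(73, 19):
  73 = 3*19 + 16
  19 = 1*16 + 3
  16 = 5*3 + 1
  3 = 3*1
so gcd(73, 19) = 1.
1 divides 50, so solutions exist.
Back-substitute for Bézout coefficients:
  1 = 16 - 5*3
  ... = 19*(-23) + 73*(6)
So 19*(-23) ≡ 1 (mod 73); multiply by 50: x ≡ -1150 (mod 73).
Smallest nonnegative: x = -1150 mod 73 = 18.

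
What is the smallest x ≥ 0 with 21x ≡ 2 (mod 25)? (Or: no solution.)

gcd(25, 21) = 1.
1 divides 2, so solutions exist.
By Bézout, 21×(6) + 25×(-5) = 1.
So 21×(6) ≡ 1 (mod 25); multiply by 2: x ≡ 12 (mod 25).
Smallest nonnegative: x = 12 mod 25 = 12.

12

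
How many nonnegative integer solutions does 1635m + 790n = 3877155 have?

15

gcd(1635, 790):
  1635 = 2*790 + 55
  790 = 14*55 + 20
  55 = 2*20 + 15
  20 = 1*15 + 5
  15 = 3*5
so gcd(1635, 790) = 5.
Back-substitute for Bézout coefficients:
  5 = 20 - 1*15
  ... = 1635*(-43) + 790*(89)
Scale by 775431: one solution is (-33343533, 69013359). Reduce m mod 158: (155, 4587).
General: m = 155 + 158t, n = 4587 - 327t.
m ≥ 0 ⇒ t ≥ 0; n ≥ 0 ⇒ t ≤ 14. So t ∈ [0, 14]: 15 solutions.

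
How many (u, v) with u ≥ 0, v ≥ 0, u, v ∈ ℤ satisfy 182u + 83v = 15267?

gcd(182, 83) = 1  (182 = 2·83 + 16, 83 = 5·16 + 3, 16 = 5·3 + 1, 3 = 3·1).
Back-substituting, 182·(26) + 83·(-57) = 1.
Scale by 15267: one solution is (396942, -870219). Reduce u mod 83: (36, 105).
General: u = 36 + 83t, v = 105 - 182t.
u ≥ 0 ⇒ t ≥ 0; v ≥ 0 ⇒ t ≤ 0. So t ∈ [0, 0]: 1 solution.

1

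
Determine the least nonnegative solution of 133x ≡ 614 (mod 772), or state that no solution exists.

gcd(772, 133) = 1  (772 = 5×133 + 107, 133 = 1×107 + 26, 107 = 4×26 + 3, 26 = 8×3 + 2, 3 = 1×2 + 1, 2 = 2×1).
1 divides 614, so solutions exist.
Back-substituting, 133×(-267) + 772×(46) = 1.
So 133×(-267) ≡ 1 (mod 772); multiply by 614: x ≡ -163938 (mod 772).
Smallest nonnegative: x = -163938 mod 772 = 498.

498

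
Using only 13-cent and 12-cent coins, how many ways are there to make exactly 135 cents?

Need nonnegative integers with 13j + 12k = 135.
gcd(13, 12) = 1, and 13·(1) + 12·(-1) = 1.
So (j₀, k₀) = (135, -135); general j = 135 + 12t, k = -135 - 13t.
j ≥ 0 ⇒ t ≥ -11; k ≥ 0 ⇒ t ≤ -11. That's 1 value of t.

1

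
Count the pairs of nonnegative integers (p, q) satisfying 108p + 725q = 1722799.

22

gcd(725, 108):
  725 = 6*108 + 77
  108 = 1*77 + 31
  77 = 2*31 + 15
  31 = 2*15 + 1
  15 = 15*1
so gcd(725, 108) = 1.
Back-substitute for Bézout coefficients:
  1 = 31 - 2*15
  ... = 108*(47) + 725*(-7)
Scale by 1722799: one solution is (80971553, -12059593). Reduce p mod 725: (653, 2279).
General: p = 653 + 725t, q = 2279 - 108t.
p ≥ 0 ⇒ t ≥ 0; q ≥ 0 ⇒ t ≤ 21. So t ∈ [0, 21]: 22 solutions.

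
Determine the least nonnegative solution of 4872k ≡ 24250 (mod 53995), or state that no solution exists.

gcd(53995, 4872) = 1.
1 divides 24250, so solutions exist.
By Bézout, 4872*(7503) + 53995*(-677) = 1.
So 4872*(7503) ≡ 1 (mod 53995); multiply by 24250: k ≡ 181947750 (mod 53995).
Smallest nonnegative: k = 181947750 mod 53995 = 38595.

38595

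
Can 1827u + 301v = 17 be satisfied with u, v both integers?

no

gcd(1827, 301) = 7.
7 does not divide 17 (remainder 3), so no integer solutions.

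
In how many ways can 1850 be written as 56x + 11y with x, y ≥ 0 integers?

3

gcd(56, 11) = 1  (56 = 5×11 + 1, 11 = 11×1).
Back-substituting, 56×(1) + 11×(-5) = 1.
Scale by 1850: one solution is (1850, -9250). Reduce x mod 11: (2, 158).
General: x = 2 + 11t, y = 158 - 56t.
x ≥ 0 ⇒ t ≥ 0; y ≥ 0 ⇒ t ≤ 2. So t ∈ [0, 2]: 3 solutions.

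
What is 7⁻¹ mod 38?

gcd(38, 7):
  38 = 5·7 + 3
  7 = 2·3 + 1
  3 = 3·1
so gcd(38, 7) = 1.
Back-substitute for Bézout coefficients:
  1 = 7 - 2·3
  ... = 7·(11) + 38·(-2)
So 7·11 ≡ 1 (mod 38), and 11 mod 38 = 11.

11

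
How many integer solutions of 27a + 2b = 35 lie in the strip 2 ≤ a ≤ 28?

13

gcd(27, 2) = 1.
By Bézout, 27·(1) + 2·(-13) = 1.
Particular solution: (1, 4).
General solution: a = 1 + 2t, b = 4 - 27t for integer t.
2 ≤ 1 + 2t ≤ 28 gives t ∈ [1, 13], which is 13 values.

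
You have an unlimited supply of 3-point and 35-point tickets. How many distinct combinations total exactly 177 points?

2

Need nonnegative integers with 3j + 35k = 177.
gcd(3, 35) = 1, and 3·(12) + 35·(-1) = 1.
So (j₀, k₀) = (2124, -177); general j = 2124 + 35t, k = -177 - 3t.
j ≥ 0 ⇒ t ≥ -60; k ≥ 0 ⇒ t ≤ -59. That's 2 values of t.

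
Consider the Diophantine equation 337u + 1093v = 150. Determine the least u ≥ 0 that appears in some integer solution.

gcd(1093, 337) = 1.
1 divides 150, so solutions exist.
By Bézout, 337*(-120) + 1093*(37) = 1.
Scale by 150/1 = 150: (u₀, v₀) = (-18000, 5550).
General solution: u = -18000 + 1093t, v = 5550 - 337t for integer t.
u ≥ 0: smallest is -18000 mod 1093 = 581 (at t = 17), with v = -179.

581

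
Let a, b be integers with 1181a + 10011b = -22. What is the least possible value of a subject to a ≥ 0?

8002

gcd(10011, 1181):
  10011 = 8*1181 + 563
  1181 = 2*563 + 55
  563 = 10*55 + 13
  55 = 4*13 + 3
  13 = 4*3 + 1
  3 = 3*1
so gcd(10011, 1181) = 1.
1 divides -22, so solutions exist.
Back-substitute for Bézout coefficients:
  1 = 13 - 4*3
  ... = 1181*(-3094) + 10011*(365)
Scale by -22/1 = -22: (a₀, b₀) = (68068, -8030).
General solution: a = 68068 + 10011t, b = -8030 - 1181t for integer t.
a ≥ 0: smallest is 68068 mod 10011 = 8002 (at t = -6), with b = -944.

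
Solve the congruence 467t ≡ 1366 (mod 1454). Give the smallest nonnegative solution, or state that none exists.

828

gcd(1454, 467) = 1.
1 divides 1366, so solutions exist.
By Bézout, 467·(-439) + 1454·(141) = 1.
So 467·(-439) ≡ 1 (mod 1454); multiply by 1366: t ≡ -599674 (mod 1454).
Smallest nonnegative: t = -599674 mod 1454 = 828.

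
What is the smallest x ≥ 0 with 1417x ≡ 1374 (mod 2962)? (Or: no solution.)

gcd(2962, 1417) = 1.
1 divides 1374, so solutions exist.
By Bézout, 1417*(1319) + 2962*(-631) = 1.
So 1417*(1319) ≡ 1 (mod 2962); multiply by 1374: x ≡ 1812306 (mod 2962).
Smallest nonnegative: x = 1812306 mod 2962 = 2524.

2524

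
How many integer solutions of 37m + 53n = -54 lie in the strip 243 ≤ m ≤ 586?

6

gcd(53, 37) = 1  (53 = 1×37 + 16, 37 = 2×16 + 5, 16 = 3×5 + 1, 5 = 5×1).
Back-substituting, 37×(-10) + 53×(7) = 1.
Scale by -54: particular solution (540, -378); reduce m mod 53: (10, -8).
General solution: m = 10 + 53t, n = -8 - 37t for integer t.
243 ≤ 10 + 53t ≤ 586 gives t ∈ [5, 10], which is 6 values.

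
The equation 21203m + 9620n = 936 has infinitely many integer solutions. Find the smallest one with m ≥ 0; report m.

gcd(21203, 9620) = 13.
13 divides 936, so solutions exist.
By Bézout, 21203·(-49) + 9620·(108) = 13.
Scale by 936/13 = 72: (m₀, n₀) = (-3528, 7776).
General solution: m = -3528 + 740t, n = 7776 - 1631t for integer t.
m ≥ 0: smallest is -3528 mod 740 = 172 (at t = 5), with n = -379.

172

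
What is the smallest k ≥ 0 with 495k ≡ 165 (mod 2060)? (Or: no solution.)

275

gcd(2060, 495):
  2060 = 4·495 + 80
  495 = 6·80 + 15
  80 = 5·15 + 5
  15 = 3·5
so gcd(2060, 495) = 5.
5 divides 165, so solutions exist.
Back-substitute for Bézout coefficients:
  5 = 80 - 5·15
  ... = 495·(-129) + 2060·(31)
So 495·(-129) ≡ 5 (mod 2060); multiply by 33: k ≡ -4257 (mod 412).
Smallest nonnegative: k = -4257 mod 412 = 275.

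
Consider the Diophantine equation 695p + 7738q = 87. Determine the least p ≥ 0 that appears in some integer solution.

1737

gcd(7738, 695):
  7738 = 11×695 + 93
  695 = 7×93 + 44
  93 = 2×44 + 5
  44 = 8×5 + 4
  5 = 1×4 + 1
  4 = 4×1
so gcd(7738, 695) = 1.
1 divides 87, so solutions exist.
Back-substitute for Bézout coefficients:
  1 = 5 - 1×4
  ... = 695×(-1581) + 7738×(142)
Scale by 87/1 = 87: (p₀, q₀) = (-137547, 12354).
General solution: p = -137547 + 7738t, q = 12354 - 695t for integer t.
p ≥ 0: smallest is -137547 mod 7738 = 1737 (at t = 18), with q = -156.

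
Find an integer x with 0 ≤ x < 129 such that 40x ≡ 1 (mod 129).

100

gcd(129, 40) = 1.
By Bézout, 40·(-29) + 129·(9) = 1.
So 40·-29 ≡ 1 (mod 129), and -29 mod 129 = 100.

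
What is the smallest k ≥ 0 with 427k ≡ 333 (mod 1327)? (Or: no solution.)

gcd(1327, 427) = 1.
1 divides 333, so solutions exist.
By Bézout, 427·(-202) + 1327·(65) = 1.
So 427·(-202) ≡ 1 (mod 1327); multiply by 333: k ≡ -67266 (mod 1327).
Smallest nonnegative: k = -67266 mod 1327 = 411.

411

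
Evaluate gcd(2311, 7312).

1

gcd(7312, 2311):
  7312 = 3·2311 + 379
  2311 = 6·379 + 37
  379 = 10·37 + 9
  37 = 4·9 + 1
  9 = 9·1
so gcd(7312, 2311) = 1.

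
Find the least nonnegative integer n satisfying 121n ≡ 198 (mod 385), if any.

gcd(385, 121):
  385 = 3·121 + 22
  121 = 5·22 + 11
  22 = 2·11
so gcd(385, 121) = 11.
11 divides 198, so solutions exist.
Back-substitute for Bézout coefficients:
  11 = 121 - 5·22
  ... = 121·(16) + 385·(-5)
So 121·(16) ≡ 11 (mod 385); multiply by 18: n ≡ 288 (mod 35).
Smallest nonnegative: n = 288 mod 35 = 8.

8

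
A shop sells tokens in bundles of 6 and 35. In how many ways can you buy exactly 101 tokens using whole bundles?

Need nonnegative integers with 6j + 35k = 101.
gcd(6, 35) = 1, and 6·(6) + 35·(-1) = 1.
So (j₀, k₀) = (606, -101); general j = 606 + 35t, k = -101 - 6t.
j ≥ 0 ⇒ t ≥ -17; k ≥ 0 ⇒ t ≤ -17. That's 1 value of t.

1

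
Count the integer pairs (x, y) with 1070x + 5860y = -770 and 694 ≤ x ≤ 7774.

12

gcd(5860, 1070):
  5860 = 5·1070 + 510
  1070 = 2·510 + 50
  510 = 10·50 + 10
  50 = 5·10
so gcd(5860, 1070) = 10.
Back-substitute for Bézout coefficients:
  10 = 510 - 10·50
  ... = 1070·(-115) + 5860·(21)
Scale by -77: particular solution (8855, -1617); reduce x mod 586: (65, -12).
General solution: x = 65 + 586t, y = -12 - 107t for integer t.
694 ≤ 65 + 586t ≤ 7774 gives t ∈ [2, 13], which is 12 values.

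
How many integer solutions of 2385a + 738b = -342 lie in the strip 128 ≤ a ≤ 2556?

30

gcd(2385, 738):
  2385 = 3·738 + 171
  738 = 4·171 + 54
  171 = 3·54 + 9
  54 = 6·9
so gcd(2385, 738) = 9.
Back-substitute for Bézout coefficients:
  9 = 171 - 3·54
  ... = 2385·(13) + 738·(-42)
Scale by -38: particular solution (-494, 1596); reduce a mod 82: (80, -259).
General solution: a = 80 + 82t, b = -259 - 265t for integer t.
128 ≤ 80 + 82t ≤ 2556 gives t ∈ [1, 30], which is 30 values.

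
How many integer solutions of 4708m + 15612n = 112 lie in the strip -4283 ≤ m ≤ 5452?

gcd(15612, 4708):
  15612 = 3*4708 + 1488
  4708 = 3*1488 + 244
  1488 = 6*244 + 24
  244 = 10*24 + 4
  24 = 6*4
so gcd(15612, 4708) = 4.
Back-substitute for Bézout coefficients:
  4 = 244 - 10*24
  ... = 4708*(640) + 15612*(-193)
Scale by 28: particular solution (17920, -5404); reduce m mod 3903: (2308, -696).
General solution: m = 2308 + 3903t, n = -696 - 1177t for integer t.
-4283 ≤ 2308 + 3903t ≤ 5452 gives t ∈ [-1, 0], which is 2 values.

2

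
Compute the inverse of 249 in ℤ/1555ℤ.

gcd(1555, 249) = 1.
By Bézout, 249×(-306) + 1555×(49) = 1.
So 249×-306 ≡ 1 (mod 1555), and -306 mod 1555 = 1249.

1249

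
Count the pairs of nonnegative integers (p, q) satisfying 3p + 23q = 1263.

gcd(23, 3) = 1  (23 = 7*3 + 2, 3 = 1*2 + 1, 2 = 2*1).
Back-substituting, 3*(8) + 23*(-1) = 1.
Scale by 1263: one solution is (10104, -1263). Reduce p mod 23: (7, 54).
General: p = 7 + 23t, q = 54 - 3t.
p ≥ 0 ⇒ t ≥ 0; q ≥ 0 ⇒ t ≤ 18. So t ∈ [0, 18]: 19 solutions.

19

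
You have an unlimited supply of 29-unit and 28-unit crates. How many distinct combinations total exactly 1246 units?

2

Need nonnegative integers with 29j + 28k = 1246.
gcd(29, 28) = 1, and 29·(1) + 28·(-1) = 1.
So (j₀, k₀) = (1246, -1246); general j = 1246 + 28t, k = -1246 - 29t.
j ≥ 0 ⇒ t ≥ -44; k ≥ 0 ⇒ t ≤ -43. That's 2 values of t.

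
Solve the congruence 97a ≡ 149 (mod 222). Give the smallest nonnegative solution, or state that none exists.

29

gcd(222, 97) = 1  (222 = 2×97 + 28, 97 = 3×28 + 13, 28 = 2×13 + 2, 13 = 6×2 + 1, 2 = 2×1).
1 divides 149, so solutions exist.
Back-substituting, 97×(103) + 222×(-45) = 1.
So 97×(103) ≡ 1 (mod 222); multiply by 149: a ≡ 15347 (mod 222).
Smallest nonnegative: a = 15347 mod 222 = 29.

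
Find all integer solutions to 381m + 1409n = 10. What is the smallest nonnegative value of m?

gcd(1409, 381) = 1.
1 divides 10, so solutions exist.
By Bézout, 381·(-196) + 1409·(53) = 1.
Scale by 10/1 = 10: (m₀, n₀) = (-1960, 530).
General solution: m = -1960 + 1409t, n = 530 - 381t for integer t.
m ≥ 0: smallest is -1960 mod 1409 = 858 (at t = 2), with n = -232.

858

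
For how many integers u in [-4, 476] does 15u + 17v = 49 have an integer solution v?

gcd(17, 15) = 1  (17 = 1*15 + 2, 15 = 7*2 + 1, 2 = 2*1).
Back-substituting, 15*(8) + 17*(-7) = 1.
Scale by 49: particular solution (392, -343); reduce u mod 17: (1, 2).
General solution: u = 1 + 17t, v = 2 - 15t for integer t.
-4 ≤ 1 + 17t ≤ 476 gives t ∈ [0, 27], which is 28 values.

28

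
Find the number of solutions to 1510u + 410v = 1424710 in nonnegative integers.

23

gcd(1510, 410):
  1510 = 3*410 + 280
  410 = 1*280 + 130
  280 = 2*130 + 20
  130 = 6*20 + 10
  20 = 2*10
so gcd(1510, 410) = 10.
Back-substitute for Bézout coefficients:
  10 = 130 - 6*20
  ... = 1510*(-19) + 410*(70)
Scale by 142471: one solution is (-2706949, 9972970). Reduce u mod 41: (35, 3346).
General: u = 35 + 41t, v = 3346 - 151t.
u ≥ 0 ⇒ t ≥ 0; v ≥ 0 ⇒ t ≤ 22. So t ∈ [0, 22]: 23 solutions.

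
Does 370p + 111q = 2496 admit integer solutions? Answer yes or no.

gcd(370, 111):
  370 = 3*111 + 37
  111 = 3*37
so gcd(370, 111) = 37.
37 does not divide 2496 (remainder 17), so no integer solutions.

no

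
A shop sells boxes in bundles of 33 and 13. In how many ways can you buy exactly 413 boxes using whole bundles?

Need nonnegative integers with 33j + 13k = 413.
gcd(33, 13) = 1, and 33·(2) + 13·(-5) = 1.
So (j₀, k₀) = (826, -2065); general j = 826 + 13t, k = -2065 - 33t.
j ≥ 0 ⇒ t ≥ -63; k ≥ 0 ⇒ t ≤ -63. That's 1 value of t.

1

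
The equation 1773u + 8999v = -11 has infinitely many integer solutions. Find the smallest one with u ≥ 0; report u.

8395

gcd(8999, 1773):
  8999 = 5*1773 + 134
  1773 = 13*134 + 31
  134 = 4*31 + 10
  31 = 3*10 + 1
  10 = 10*1
so gcd(8999, 1773) = 1.
1 divides -11, so solutions exist.
Back-substitute for Bézout coefficients:
  1 = 31 - 3*10
  ... = 1773*(873) + 8999*(-172)
Scale by -11/1 = -11: (u₀, v₀) = (-9603, 1892).
General solution: u = -9603 + 8999t, v = 1892 - 1773t for integer t.
u ≥ 0: smallest is -9603 mod 8999 = 8395 (at t = 2), with v = -1654.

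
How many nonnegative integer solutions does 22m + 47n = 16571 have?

gcd(47, 22) = 1  (47 = 2·22 + 3, 22 = 7·3 + 1, 3 = 3·1).
Back-substituting, 22·(15) + 47·(-7) = 1.
Scale by 16571: one solution is (248565, -115997). Reduce m mod 47: (29, 339).
General: m = 29 + 47t, n = 339 - 22t.
m ≥ 0 ⇒ t ≥ 0; n ≥ 0 ⇒ t ≤ 15. So t ∈ [0, 15]: 16 solutions.

16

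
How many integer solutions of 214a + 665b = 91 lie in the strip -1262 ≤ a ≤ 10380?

18

gcd(665, 214):
  665 = 3*214 + 23
  214 = 9*23 + 7
  23 = 3*7 + 2
  7 = 3*2 + 1
  2 = 2*1
so gcd(665, 214) = 1.
Back-substitute for Bézout coefficients:
  1 = 7 - 3*2
  ... = 214*(289) + 665*(-93)
Scale by 91: particular solution (26299, -8463); reduce a mod 665: (364, -117).
General solution: a = 364 + 665t, b = -117 - 214t for integer t.
-1262 ≤ 364 + 665t ≤ 10380 gives t ∈ [-2, 15], which is 18 values.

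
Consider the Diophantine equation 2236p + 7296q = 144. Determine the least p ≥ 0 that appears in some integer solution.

1116

gcd(7296, 2236) = 4  (7296 = 3*2236 + 588, 2236 = 3*588 + 472, 588 = 1*472 + 116, 472 = 4*116 + 8, 116 = 14*8 + 4, 8 = 2*4).
4 divides 144, so solutions exist.
Back-substituting, 2236*(-881) + 7296*(270) = 4.
Scale by 144/4 = 36: (p₀, q₀) = (-31716, 9720).
General solution: p = -31716 + 1824t, q = 9720 - 559t for integer t.
p ≥ 0: smallest is -31716 mod 1824 = 1116 (at t = 18), with q = -342.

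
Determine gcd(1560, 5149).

1

gcd(5149, 1560):
  5149 = 3×1560 + 469
  1560 = 3×469 + 153
  469 = 3×153 + 10
  153 = 15×10 + 3
  10 = 3×3 + 1
  3 = 3×1
so gcd(5149, 1560) = 1.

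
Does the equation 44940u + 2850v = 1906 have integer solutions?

gcd(44940, 2850) = 30  (44940 = 15×2850 + 2190, 2850 = 1×2190 + 660, 2190 = 3×660 + 210, 660 = 3×210 + 30, 210 = 7×30).
30 does not divide 1906 (remainder 16), so no integer solutions.

no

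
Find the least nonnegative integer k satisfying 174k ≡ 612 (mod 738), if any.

12

gcd(738, 174) = 6.
6 divides 612, so solutions exist.
By Bézout, 174×(17) + 738×(-4) = 6.
So 174×(17) ≡ 6 (mod 738); multiply by 102: k ≡ 1734 (mod 123).
Smallest nonnegative: k = 1734 mod 123 = 12.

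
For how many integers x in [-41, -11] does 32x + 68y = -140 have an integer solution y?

2

gcd(68, 32) = 4.
By Bézout, 32·(-2) + 68·(1) = 4.
Particular solution: (2, -3).
General solution: x = 2 + 17t, y = -3 - 8t for integer t.
-41 ≤ 2 + 17t ≤ -11 gives t ∈ [-2, -1], which is 2 values.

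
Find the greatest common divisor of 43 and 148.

1

gcd(148, 43) = 1  (148 = 3*43 + 19, 43 = 2*19 + 5, 19 = 3*5 + 4, 5 = 1*4 + 1, 4 = 4*1).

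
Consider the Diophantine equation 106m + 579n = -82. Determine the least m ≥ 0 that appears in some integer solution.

gcd(579, 106):
  579 = 5×106 + 49
  106 = 2×49 + 8
  49 = 6×8 + 1
  8 = 8×1
so gcd(579, 106) = 1.
1 divides -82, so solutions exist.
Back-substitute for Bézout coefficients:
  1 = 49 - 6×8
  ... = 106×(-71) + 579×(13)
Scale by -82/1 = -82: (m₀, n₀) = (5822, -1066).
General solution: m = 5822 + 579t, n = -1066 - 106t for integer t.
m ≥ 0: smallest is 5822 mod 579 = 32 (at t = -10), with n = -6.

32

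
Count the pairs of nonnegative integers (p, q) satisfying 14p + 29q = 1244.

3

gcd(29, 14) = 1.
By Bézout, 14*(-2) + 29*(1) = 1.
One solution: (6, 40).
General: p = 6 + 29t, q = 40 - 14t.
p ≥ 0 ⇒ t ≥ 0; q ≥ 0 ⇒ t ≤ 2. So t ∈ [0, 2]: 3 solutions.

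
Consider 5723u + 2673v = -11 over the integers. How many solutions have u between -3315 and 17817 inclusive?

gcd(5723, 2673):
  5723 = 2×2673 + 377
  2673 = 7×377 + 34
  377 = 11×34 + 3
  34 = 11×3 + 1
  3 = 3×1
so gcd(5723, 2673) = 1.
Back-substitute for Bézout coefficients:
  1 = 34 - 11×3
  ... = 5723×(-865) + 2673×(1852)
Scale by -11: particular solution (9515, -20372); reduce u mod 2673: (1496, -3203).
General solution: u = 1496 + 2673t, v = -3203 - 5723t for integer t.
-3315 ≤ 1496 + 2673t ≤ 17817 gives t ∈ [-1, 6], which is 8 values.

8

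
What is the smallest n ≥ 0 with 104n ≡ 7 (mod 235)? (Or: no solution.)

gcd(235, 104):
  235 = 2×104 + 27
  104 = 3×27 + 23
  27 = 1×23 + 4
  23 = 5×4 + 3
  4 = 1×3 + 1
  3 = 3×1
so gcd(235, 104) = 1.
1 divides 7, so solutions exist.
Back-substitute for Bézout coefficients:
  1 = 4 - 1×3
  ... = 104×(-61) + 235×(27)
So 104×(-61) ≡ 1 (mod 235); multiply by 7: n ≡ -427 (mod 235).
Smallest nonnegative: n = -427 mod 235 = 43.

43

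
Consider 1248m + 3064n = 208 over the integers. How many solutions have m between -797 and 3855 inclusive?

12

gcd(3064, 1248) = 8.
By Bézout, 1248·(-27) + 3064·(11) = 8.
Particular solution: (64, -26).
General solution: m = 64 + 383t, n = -26 - 156t for integer t.
-797 ≤ 64 + 383t ≤ 3855 gives t ∈ [-2, 9], which is 12 values.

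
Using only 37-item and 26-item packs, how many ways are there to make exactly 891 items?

1

Need nonnegative integers with 37j + 26k = 891.
gcd(37, 26) = 1, and 37·(-7) + 26·(10) = 1.
So (j₀, k₀) = (-6237, 8910); general j = -6237 + 26t, k = 8910 - 37t.
j ≥ 0 ⇒ t ≥ 240; k ≥ 0 ⇒ t ≤ 240. That's 1 value of t.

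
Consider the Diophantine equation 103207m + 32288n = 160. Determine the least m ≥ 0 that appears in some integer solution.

224

gcd(103207, 32288):
  103207 = 3*32288 + 6343
  32288 = 5*6343 + 573
  6343 = 11*573 + 40
  573 = 14*40 + 13
  40 = 3*13 + 1
  13 = 13*1
so gcd(103207, 32288) = 1.
1 divides 160, so solutions exist.
Back-substitute for Bézout coefficients:
  1 = 40 - 3*13
  ... = 103207*(2423) + 32288*(-7745)
Scale by 160/1 = 160: (m₀, n₀) = (387680, -1239200).
General solution: m = 387680 + 32288t, n = -1239200 - 103207t for integer t.
m ≥ 0: smallest is 387680 mod 32288 = 224 (at t = -12), with n = -716.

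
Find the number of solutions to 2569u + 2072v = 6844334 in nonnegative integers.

9

gcd(2569, 2072) = 7.
By Bézout, 2569*(-25) + 2072*(31) = 7.
One solution: (222, 3028).
General: u = 222 + 296t, v = 3028 - 367t.
u ≥ 0 ⇒ t ≥ 0; v ≥ 0 ⇒ t ≤ 8. So t ∈ [0, 8]: 9 solutions.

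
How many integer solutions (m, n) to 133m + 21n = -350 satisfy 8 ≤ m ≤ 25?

6

gcd(133, 21) = 7  (133 = 6×21 + 7, 21 = 3×7).
Back-substituting, 133×(1) + 21×(-6) = 7.
Scale by -50: particular solution (-50, 300); reduce m mod 3: (1, -23).
General solution: m = 1 + 3t, n = -23 - 19t for integer t.
8 ≤ 1 + 3t ≤ 25 gives t ∈ [3, 8], which is 6 values.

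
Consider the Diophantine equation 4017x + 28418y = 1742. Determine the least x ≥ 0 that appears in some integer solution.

gcd(28418, 4017):
  28418 = 7*4017 + 299
  4017 = 13*299 + 130
  299 = 2*130 + 39
  130 = 3*39 + 13
  39 = 3*13
so gcd(28418, 4017) = 13.
13 divides 1742, so solutions exist.
Back-substitute for Bézout coefficients:
  13 = 130 - 3*39
  ... = 4017*(665) + 28418*(-94)
Scale by 1742/13 = 134: (x₀, y₀) = (89110, -12596).
General solution: x = 89110 + 2186t, y = -12596 - 309t for integer t.
x ≥ 0: smallest is 89110 mod 2186 = 1670 (at t = -40), with y = -236.

1670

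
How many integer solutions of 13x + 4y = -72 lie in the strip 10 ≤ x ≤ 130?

gcd(13, 4) = 1.
By Bézout, 13×(1) + 4×(-3) = 1.
Particular solution: (0, -18).
General solution: x = 0 + 4t, y = -18 - 13t for integer t.
10 ≤ 0 + 4t ≤ 130 gives t ∈ [3, 32], which is 30 values.

30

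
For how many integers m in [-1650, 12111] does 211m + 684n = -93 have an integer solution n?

20

gcd(684, 211):
  684 = 3·211 + 51
  211 = 4·51 + 7
  51 = 7·7 + 2
  7 = 3·2 + 1
  2 = 2·1
so gcd(684, 211) = 1.
Back-substitute for Bézout coefficients:
  1 = 7 - 3·2
  ... = 211·(295) + 684·(-91)
Scale by -93: particular solution (-27435, 8463); reduce m mod 684: (609, -188).
General solution: m = 609 + 684t, n = -188 - 211t for integer t.
-1650 ≤ 609 + 684t ≤ 12111 gives t ∈ [-3, 16], which is 20 values.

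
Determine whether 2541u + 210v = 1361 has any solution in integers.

gcd(2541, 210) = 21  (2541 = 12*210 + 21, 210 = 10*21).
21 does not divide 1361 (remainder 17), so no integer solutions.

no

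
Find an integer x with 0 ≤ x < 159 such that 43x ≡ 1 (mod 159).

gcd(159, 43) = 1  (159 = 3×43 + 30, 43 = 1×30 + 13, 30 = 2×13 + 4, 13 = 3×4 + 1, 4 = 4×1).
Back-substituting, 43×(37) + 159×(-10) = 1.
So 43×37 ≡ 1 (mod 159), and 37 mod 159 = 37.

37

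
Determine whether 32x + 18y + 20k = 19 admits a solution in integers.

gcd(32, 18) = 2  (32 = 1·18 + 14, 18 = 1·14 + 4, 14 = 3·4 + 2, 4 = 2·2).
gcd(2, 20) = 2.
2 does not divide 19 (remainder 1), so no integer solutions.

no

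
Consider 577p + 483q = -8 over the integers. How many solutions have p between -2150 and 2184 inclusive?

gcd(577, 483) = 1.
By Bézout, 577·(-149) + 483·(178) = 1.
Particular solution: (226, -270).
General solution: p = 226 + 483t, q = -270 - 577t for integer t.
-2150 ≤ 226 + 483t ≤ 2184 gives t ∈ [-4, 4], which is 9 values.

9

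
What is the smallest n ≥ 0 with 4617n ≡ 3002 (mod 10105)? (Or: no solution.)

666

gcd(10105, 4617) = 1  (10105 = 2·4617 + 871, 4617 = 5·871 + 262, 871 = 3·262 + 85, 262 = 3·85 + 7, 85 = 12·7 + 1, 7 = 7·1).
1 divides 3002, so solutions exist.
Back-substituting, 4617·(-1427) + 10105·(652) = 1.
So 4617·(-1427) ≡ 1 (mod 10105); multiply by 3002: n ≡ -4283854 (mod 10105).
Smallest nonnegative: n = -4283854 mod 10105 = 666.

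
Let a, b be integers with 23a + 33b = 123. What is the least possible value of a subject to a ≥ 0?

24

gcd(33, 23) = 1.
1 divides 123, so solutions exist.
By Bézout, 23×(-10) + 33×(7) = 1.
Scale by 123/1 = 123: (a₀, b₀) = (-1230, 861).
General solution: a = -1230 + 33t, b = 861 - 23t for integer t.
a ≥ 0: smallest is -1230 mod 33 = 24 (at t = 38), with b = -13.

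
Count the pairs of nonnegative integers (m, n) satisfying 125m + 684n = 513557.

gcd(684, 125) = 1  (684 = 5*125 + 59, 125 = 2*59 + 7, 59 = 8*7 + 3, 7 = 2*3 + 1, 3 = 3*1).
Back-substituting, 125*(197) + 684*(-36) = 1.
Scale by 513557: one solution is (101170729, -18488052). Reduce m mod 684: (289, 698).
General: m = 289 + 684t, n = 698 - 125t.
m ≥ 0 ⇒ t ≥ 0; n ≥ 0 ⇒ t ≤ 5. So t ∈ [0, 5]: 6 solutions.

6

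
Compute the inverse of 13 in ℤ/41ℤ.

gcd(41, 13):
  41 = 3*13 + 2
  13 = 6*2 + 1
  2 = 2*1
so gcd(41, 13) = 1.
Back-substitute for Bézout coefficients:
  1 = 13 - 6*2
  ... = 13*(19) + 41*(-6)
So 13*19 ≡ 1 (mod 41), and 19 mod 41 = 19.

19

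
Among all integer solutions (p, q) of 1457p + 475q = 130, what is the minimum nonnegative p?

gcd(1457, 475) = 1  (1457 = 3·475 + 32, 475 = 14·32 + 27, 32 = 1·27 + 5, 27 = 5·5 + 2, 5 = 2·2 + 1, 2 = 2·1).
1 divides 130, so solutions exist.
Back-substituting, 1457·(193) + 475·(-592) = 1.
Scale by 130/1 = 130: (p₀, q₀) = (25090, -76960).
General solution: p = 25090 + 475t, q = -76960 - 1457t for integer t.
p ≥ 0: smallest is 25090 mod 475 = 390 (at t = -52), with q = -1196.

390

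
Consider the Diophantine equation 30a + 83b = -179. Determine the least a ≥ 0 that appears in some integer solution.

30

gcd(83, 30):
  83 = 2·30 + 23
  30 = 1·23 + 7
  23 = 3·7 + 2
  7 = 3·2 + 1
  2 = 2·1
so gcd(83, 30) = 1.
1 divides -179, so solutions exist.
Back-substitute for Bézout coefficients:
  1 = 7 - 3·2
  ... = 30·(36) + 83·(-13)
Scale by -179/1 = -179: (a₀, b₀) = (-6444, 2327).
General solution: a = -6444 + 83t, b = 2327 - 30t for integer t.
a ≥ 0: smallest is -6444 mod 83 = 30 (at t = 78), with b = -13.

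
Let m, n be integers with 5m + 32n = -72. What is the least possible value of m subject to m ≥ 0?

gcd(32, 5):
  32 = 6·5 + 2
  5 = 2·2 + 1
  2 = 2·1
so gcd(32, 5) = 1.
1 divides -72, so solutions exist.
Back-substitute for Bézout coefficients:
  1 = 5 - 2·2
  ... = 5·(13) + 32·(-2)
Scale by -72/1 = -72: (m₀, n₀) = (-936, 144).
General solution: m = -936 + 32t, n = 144 - 5t for integer t.
m ≥ 0: smallest is -936 mod 32 = 24 (at t = 30), with n = -6.

24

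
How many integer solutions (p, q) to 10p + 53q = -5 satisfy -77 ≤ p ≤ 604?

gcd(53, 10):
  53 = 5*10 + 3
  10 = 3*3 + 1
  3 = 3*1
so gcd(53, 10) = 1.
Back-substitute for Bézout coefficients:
  1 = 10 - 3*3
  ... = 10*(16) + 53*(-3)
Scale by -5: particular solution (-80, 15); reduce p mod 53: (26, -5).
General solution: p = 26 + 53t, q = -5 - 10t for integer t.
-77 ≤ 26 + 53t ≤ 604 gives t ∈ [-1, 10], which is 12 values.

12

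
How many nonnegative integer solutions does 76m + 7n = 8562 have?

16

gcd(76, 7):
  76 = 10×7 + 6
  7 = 1×6 + 1
  6 = 6×1
so gcd(76, 7) = 1.
Back-substitute for Bézout coefficients:
  1 = 7 - 1×6
  ... = 76×(-1) + 7×(11)
Scale by 8562: one solution is (-8562, 94182). Reduce m mod 7: (6, 1158).
General: m = 6 + 7t, n = 1158 - 76t.
m ≥ 0 ⇒ t ≥ 0; n ≥ 0 ⇒ t ≤ 15. So t ∈ [0, 15]: 16 solutions.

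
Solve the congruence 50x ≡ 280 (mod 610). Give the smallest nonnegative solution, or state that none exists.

30

gcd(610, 50) = 10.
10 divides 280, so solutions exist.
By Bézout, 50*(-12) + 610*(1) = 10.
So 50*(-12) ≡ 10 (mod 610); multiply by 28: x ≡ -336 (mod 61).
Smallest nonnegative: x = -336 mod 61 = 30.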